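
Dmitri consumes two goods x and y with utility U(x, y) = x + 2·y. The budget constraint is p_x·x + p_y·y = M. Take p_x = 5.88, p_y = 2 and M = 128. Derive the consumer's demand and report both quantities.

x* = 0, y* = 64

Perfect substitutes: compare marginal utility per dollar. 1/p_x vs 2/p_y → 0.1701 vs 1.
y gives more utility per dollar, so spend all income on y: y* = M/p_y, x* = 0.
Numerically: x* = 0, y* = 64.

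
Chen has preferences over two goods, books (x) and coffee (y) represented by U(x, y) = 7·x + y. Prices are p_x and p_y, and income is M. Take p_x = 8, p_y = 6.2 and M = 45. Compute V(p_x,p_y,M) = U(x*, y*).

V = 39.375

x gives more utility per dollar, so spend all income on x: x* = M/p_x, y* = 0.
Numerically: x* = 5.625, y* = 0.
Utility at the optimum: U(5.625, 0) = 39.375.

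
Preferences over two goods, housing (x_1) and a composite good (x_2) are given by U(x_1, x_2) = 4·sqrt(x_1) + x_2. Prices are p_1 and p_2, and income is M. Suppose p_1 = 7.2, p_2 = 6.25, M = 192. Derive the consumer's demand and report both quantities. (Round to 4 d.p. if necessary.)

x_1* = 3.0141, x_2* = 27.2478

Thus x_1* = (2·p_2/p_1)² — independent of M — with the rest of income spent on x_2.
Plugging in: x_1* = (2·6.25/7.2)² = 3.0141, x_2* = 27.2478.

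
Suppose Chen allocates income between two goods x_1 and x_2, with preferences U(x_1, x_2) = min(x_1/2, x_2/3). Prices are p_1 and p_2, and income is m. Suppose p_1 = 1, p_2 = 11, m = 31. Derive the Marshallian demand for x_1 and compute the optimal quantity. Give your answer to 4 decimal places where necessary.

Leontief preferences: the optimum is at the kink where x_1/2 = x_2/3, i.e. x_2 = (3/2)·x_1.
Budget: p_1·x_1 + p_2·(3/2)·x_1 = m, so (2·p_1 + 3·p_2)·x_1 = 2·m.
Demand: x_1*(p_1,p_2,m) = 2·m/(2·p_1 + 3·p_2), x_2* = 3·m/(2·p_1 + 3·p_2).
Here 2·1 + 3·11 = 35, giving x_1* = 1.7714.

x_1* = 1.7714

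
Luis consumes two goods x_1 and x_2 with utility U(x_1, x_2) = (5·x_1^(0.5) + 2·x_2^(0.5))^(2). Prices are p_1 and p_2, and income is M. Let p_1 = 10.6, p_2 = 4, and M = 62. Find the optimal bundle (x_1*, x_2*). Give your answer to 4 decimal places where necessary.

MRS = MU_x_1/MU_x_2 = (5/2)·(x_2/x_1)^(0.5). Set equal to p_1/p_2.
Solve for the ratio: x_2/x_1 = [(2/5)·p_1/p_2]^(2).
Substitute x_2 = (x_2/x_1)·x_1 into the budget: x_1* = M/(p_1 + p_2·(x_2/x_1)).
Numerically x_2/x_1 = 1.1236, so x_1* = 62/(10.6 + 4·1.1236) = 4.1075 and x_2* = 1.1236·4.1075 = 4.6152.

x_1* = 4.1075, x_2* = 4.6152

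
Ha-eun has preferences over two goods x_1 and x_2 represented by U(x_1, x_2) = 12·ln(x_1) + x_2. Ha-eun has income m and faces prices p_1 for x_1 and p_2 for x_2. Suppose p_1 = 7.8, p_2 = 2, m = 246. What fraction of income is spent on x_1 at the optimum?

MU_x_1 = 12/x_1, MU_x_2 = 1. Tangency: 12/x_1 = p_1/p_2.
So x_1*(p_1,p_2) = 12·p_2/p_1, independent of income; and x_2* = (m − 12·p_2)/p_2.
At the given prices: x_1* = 12·2/7.8 = 3.0769, and x_2* = 111.
Expenditure on x_1: 7.8·3.0769 = 24; share = 0.0976.

share on x_1 = 0.0976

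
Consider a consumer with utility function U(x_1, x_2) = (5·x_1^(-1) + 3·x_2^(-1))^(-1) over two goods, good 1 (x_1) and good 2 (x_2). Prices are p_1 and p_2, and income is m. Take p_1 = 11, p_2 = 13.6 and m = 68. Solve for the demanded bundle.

x_1* = 3.3213, x_2* = 2.3137

MU_x_1 ∝ 5·x_1^(-2), MU_x_2 ∝ 3·x_2^(-2), so MRS = (5/3)·(x_2/x_1)^(2) = p_1/p_2.
Solve for the ratio: x_2/x_1 = [(3/5)·p_1/p_2]^(0.5).
Substitute x_2 = (x_2/x_1)·x_1 into the budget: x_1* = m/(p_1 + p_2·(x_2/x_1)).
Numerically x_2/x_1 = 0.696631, so x_1* = 68/(11 + 13.6·0.696631) = 3.3213 and x_2* = 0.696631·3.3213 = 2.3137.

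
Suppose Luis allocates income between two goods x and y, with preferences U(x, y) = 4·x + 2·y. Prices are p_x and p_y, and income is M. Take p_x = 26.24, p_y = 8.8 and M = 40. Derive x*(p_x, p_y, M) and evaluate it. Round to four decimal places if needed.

x* = 0

Linear utility — the consumer picks whichever good has higher MU/price: 4/26.24 = 0.1524 vs 2/8.8 = 0.2273.
y gives more utility per dollar, so spend all income on y: y* = M/p_y, x* = 0.
Numerically: x* = 0, y* = 4.5455.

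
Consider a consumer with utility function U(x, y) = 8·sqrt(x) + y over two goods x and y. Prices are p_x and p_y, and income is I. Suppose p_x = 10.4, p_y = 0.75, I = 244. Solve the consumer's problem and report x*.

x* = 0.0832

Utility is quasi-linear in y; the FOC for x is 4/√x = p_x/p_y.
Thus x* = (4·p_y/p_x)² — independent of I — with the rest of income spent on y.
Plugging in: x* = (4·0.75/10.4)² = 0.0832.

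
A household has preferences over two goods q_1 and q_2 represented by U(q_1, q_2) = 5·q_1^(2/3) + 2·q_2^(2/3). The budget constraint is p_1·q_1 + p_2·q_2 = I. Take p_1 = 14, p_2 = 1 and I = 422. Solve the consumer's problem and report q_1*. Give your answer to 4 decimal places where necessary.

MRS = MU_q_1/MU_q_2 = (5/2)·(q_2/q_1)^(1/3). Set equal to p_1/p_2.
Solve for the ratio: q_2/q_1 = [(2/5)·p_1/p_2]^(3).
With the ratio pinned down, the budget gives q_1* = I/(p_1 + p_2·(q_2/q_1)) and q_2* = (q_2/q_1)·q_1*.
Numerically q_2/q_1 = 175.616, so q_1* = 422/(14 + 1·175.616) = 2.2256.

q_1* = 2.2256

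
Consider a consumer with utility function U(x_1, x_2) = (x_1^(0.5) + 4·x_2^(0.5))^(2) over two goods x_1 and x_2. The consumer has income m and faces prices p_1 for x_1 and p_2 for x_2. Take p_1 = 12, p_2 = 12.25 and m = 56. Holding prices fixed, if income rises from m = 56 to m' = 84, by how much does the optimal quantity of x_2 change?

With the ratio pinned down, the budget gives x_1* = m/(p_1 + p_2·(x_2/x_1)) and x_2* = (x_2/x_1)·x_1*.
Numerically x_2/x_1 = 15.353603, so x_1* = 56/(12 + 12.25·15.353603) = 0.2799 and x_2* = 15.353603·0.2799 = 4.2973.
At m' = 84: x_2* = 6.4459. Change: 6.4459 − 4.2973 = 2.1486.

Δx_2* = 2.1486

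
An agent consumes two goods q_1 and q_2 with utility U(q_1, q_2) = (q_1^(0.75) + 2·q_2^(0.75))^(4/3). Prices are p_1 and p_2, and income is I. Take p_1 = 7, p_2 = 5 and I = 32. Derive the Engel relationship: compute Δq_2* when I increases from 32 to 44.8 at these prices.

Substitute q_2 = (q_2/q_1)·q_1 into the budget: q_1* = I/(p_1 + p_2·(q_2/q_1)).
Numerically q_2/q_1 = 61.4656, so q_1* = 32/(7 + 5·61.4656) = 0.1018 and q_2* = 61.4656·0.1018 = 6.2575.
At I' = 44.8: q_2* = 8.7605. Change: 8.7605 − 6.2575 = 2.503.

Δq_2* = 2.503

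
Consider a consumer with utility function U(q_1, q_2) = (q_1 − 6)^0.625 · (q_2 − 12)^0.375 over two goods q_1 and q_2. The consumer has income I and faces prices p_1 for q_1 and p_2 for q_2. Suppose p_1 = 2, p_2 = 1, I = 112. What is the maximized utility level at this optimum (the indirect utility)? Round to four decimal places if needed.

MRS = (5/3)·(q_2−12)/(q_1−6). Tangency with p_1/p_2 gives q_2−12 = (3/5)·(p_1/p_2)·(q_1−6).
After buying the subsistence bundle (6, 12), a share 0.625 of the remaining income goes to q_1: q_1* = 6 + 0.625·(I − 6p_1 − 12p_2)/p_1.
Discretionary income = 112 − 6·2 − 12·1 = 88; q_1* = 6 + 0.625·88/2 = 33.5; q_2* = 12 + 0.375·88/1 = 45.
Utility at the optimum: U(33.5, 45) = 29.446.

V = 29.446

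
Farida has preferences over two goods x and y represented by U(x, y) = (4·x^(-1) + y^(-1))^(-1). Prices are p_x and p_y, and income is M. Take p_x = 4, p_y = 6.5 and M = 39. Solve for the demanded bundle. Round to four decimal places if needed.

MRS = MU_x/MU_y = 4·(y/x)^(2). Set equal to p_x/p_y.
Solve for the ratio: y/x = [(1/4)·p_x/p_y]^(0.5).
Substitute y = (y/x)·x into the budget: x* = M/(p_x + p_y·(y/x)).
Numerically y/x = 0.392232, so x* = 39/(4 + 6.5·0.392232) = 5.9546 and y* = 0.392232·5.9546 = 2.3356.

x* = 5.9546, y* = 2.3356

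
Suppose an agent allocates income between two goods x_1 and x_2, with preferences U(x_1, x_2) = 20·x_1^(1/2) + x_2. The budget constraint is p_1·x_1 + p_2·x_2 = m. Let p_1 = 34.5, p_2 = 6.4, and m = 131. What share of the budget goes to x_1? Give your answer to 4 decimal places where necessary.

Solve: √x_1 = 10·p_2/p_1, so x_1*(p_1,p_2) = (10·p_2/p_1)², and x_2* = (m − p_1·x_1*)/p_2.
Plugging in: x_1* = (10·6.4/34.5)² = 3.4413, x_2* = 1.918.
Expenditure on x_1: 34.5·3.4413 = 118.7246; share = 0.9063.

share on x_1 = 0.9063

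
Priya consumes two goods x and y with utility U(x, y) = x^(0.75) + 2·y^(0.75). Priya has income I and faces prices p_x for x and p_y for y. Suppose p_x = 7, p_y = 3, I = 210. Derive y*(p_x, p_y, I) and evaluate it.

y* = 69.6573

From the CES first-order condition, (1/2)·(y/x)^(0.25) = p_x/p_y.
Hence y/x = (2·p_x/p_y)^(1/(0.25)), i.e. raised to the 4 power.
With the ratio pinned down, the budget gives x* = I/(p_x + p_y·(y/x)) and y* = (y/x)·x*.
Numerically y/x = 474.271605, so x* = 210/(7 + 3·474.271605) = 0.1469 and y* = 474.271605·0.1469 = 69.6573.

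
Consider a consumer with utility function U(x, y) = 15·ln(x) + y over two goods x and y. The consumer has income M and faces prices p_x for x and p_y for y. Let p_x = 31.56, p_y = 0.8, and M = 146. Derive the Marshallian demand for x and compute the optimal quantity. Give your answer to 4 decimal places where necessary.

Set MRS = p_x/p_y: (15/x)/1 = p_x/p_y.
So x*(p_x,p_y) = 15·p_y/p_x, independent of income; and y* = (M − 15·p_y)/p_y.
At the given prices: x* = 15·0.8/31.56 = 0.3802.

x* = 0.3802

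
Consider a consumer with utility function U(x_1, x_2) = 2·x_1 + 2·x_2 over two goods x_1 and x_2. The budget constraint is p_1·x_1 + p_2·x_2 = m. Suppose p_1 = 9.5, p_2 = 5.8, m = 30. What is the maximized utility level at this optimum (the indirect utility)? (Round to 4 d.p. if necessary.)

V = 10.3448

x_2 gives more utility per dollar, so spend all income on x_2: x_2* = m/p_2, x_1* = 0.
Numerically: x_1* = 0, x_2* = 5.1724.
Utility at the optimum: U(0, 5.1724) = 10.3448.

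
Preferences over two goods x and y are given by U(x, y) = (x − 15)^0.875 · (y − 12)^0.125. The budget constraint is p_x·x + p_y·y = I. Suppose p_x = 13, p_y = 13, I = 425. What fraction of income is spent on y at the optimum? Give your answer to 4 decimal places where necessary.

share on y = 0.3888

Discretionary income = 425 − 15·13 − 12·13 = 74; x* = 15 + 0.875·74/13 = 19.9808; y* = 12 + 0.125·74/13 = 12.7115.
Expenditure on y: 13·12.7115 = 165.25; share = 0.3888.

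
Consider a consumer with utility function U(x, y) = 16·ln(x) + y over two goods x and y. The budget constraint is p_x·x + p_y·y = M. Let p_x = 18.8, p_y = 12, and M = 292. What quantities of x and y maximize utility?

x* = 10.2128, y* = 8.3333

So x*(p_x,p_y) = 16·p_y/p_x, independent of income; and y* = (M − 16·p_y)/p_y.
At the given prices: x* = 16·12/18.8 = 10.2128, and y* = 8.3333.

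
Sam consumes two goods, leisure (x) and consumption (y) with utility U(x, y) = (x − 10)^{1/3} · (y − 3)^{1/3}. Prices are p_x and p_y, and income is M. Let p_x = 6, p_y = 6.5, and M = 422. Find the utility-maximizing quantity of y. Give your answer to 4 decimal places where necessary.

MRS = (y−3)/(x−10). Tangency with p_x/p_y gives y−3 = (p_x/p_y)·(x−10).
Substituting into the budget: x* = 10 + 0.5·(M − 10·p_x − 3·p_y)/p_x, and y* = 3 + 0.5·(…)/p_y.
Discretionary income = 422 − 10·6 − 3·6.5 = 342.5; y* = 3 + 0.5·342.5/6.5 = 29.3462.

y* = 29.3462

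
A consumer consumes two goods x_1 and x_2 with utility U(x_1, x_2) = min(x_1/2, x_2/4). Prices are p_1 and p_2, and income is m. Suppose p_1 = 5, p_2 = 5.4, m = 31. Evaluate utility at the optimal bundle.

V = 0.981

With perfect complements, no substitution: consume in ratio x_1:x_2 = 2:4.
Budget: p_1·x_1 + p_2·2·x_1 = m, so (2·p_1 + 4·p_2)·x_1 = 2·m.
Demand: x_1*(p_1,p_2,m) = 2·m/(2·p_1 + 4·p_2), x_2* = 4·m/(2·p_1 + 4·p_2).
Here 2·5 + 4·5.4 = 31.6, giving x_1* = 1.962 and x_2* = 3.9241.
Utility at the optimum: U(1.962, 3.9241) = 0.981.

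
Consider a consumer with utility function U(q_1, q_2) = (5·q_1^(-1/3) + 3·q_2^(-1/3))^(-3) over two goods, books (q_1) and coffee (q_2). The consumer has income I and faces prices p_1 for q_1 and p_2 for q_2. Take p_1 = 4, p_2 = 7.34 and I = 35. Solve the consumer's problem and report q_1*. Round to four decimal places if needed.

MU_q_1 ∝ 5·q_1^(-4/3), MU_q_2 ∝ 3·q_2^(-4/3), so MRS = (5/3)·(q_2/q_1)^(4/3) = p_1/p_2.
Hence q_2/q_1 = ((3/5)·p_1/p_2)^(1/(4/3)), i.e. raised to the 0.75 power.
Substitute q_2 = (q_2/q_1)·q_1 into the budget: q_1* = I/(p_1 + p_2·(q_2/q_1)).
Numerically q_2/q_1 = 0.432401, so q_1* = 35/(4 + 7.34·0.432401) = 4.8789.

q_1* = 4.8789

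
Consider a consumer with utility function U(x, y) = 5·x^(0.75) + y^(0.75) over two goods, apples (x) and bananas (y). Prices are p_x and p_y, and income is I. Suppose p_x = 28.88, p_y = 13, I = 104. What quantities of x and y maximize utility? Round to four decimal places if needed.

x* = 3.539, y* = 0.1379

From the CES first-order condition, 5·(y/x)^(0.25) = p_x/p_y.
Solve for the ratio: y/x = [(1/5)·p_x/p_y]^(4).
Substitute y = (y/x)·x into the budget: x* = I/(p_x + p_y·(y/x)).
Numerically y/x = 0.03897, so x* = 104/(28.88 + 13·0.03897) = 3.539 and y* = 0.03897·3.539 = 0.1379.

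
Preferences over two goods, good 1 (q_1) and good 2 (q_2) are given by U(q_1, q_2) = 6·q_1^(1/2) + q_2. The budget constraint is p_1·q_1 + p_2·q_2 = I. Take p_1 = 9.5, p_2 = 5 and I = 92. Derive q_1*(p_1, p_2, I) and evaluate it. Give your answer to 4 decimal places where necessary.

Thus q_1* = (3·p_2/p_1)² — independent of I — with the rest of income spent on q_2.
Plugging in: q_1* = (3·5/9.5)² = 2.4931.

q_1* = 2.4931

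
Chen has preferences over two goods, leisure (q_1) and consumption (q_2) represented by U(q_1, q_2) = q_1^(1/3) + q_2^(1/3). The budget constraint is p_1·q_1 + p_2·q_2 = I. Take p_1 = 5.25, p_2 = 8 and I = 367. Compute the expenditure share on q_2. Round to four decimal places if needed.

From the CES first-order condition, (q_2/q_1)^(2/3) = p_1/p_2.
Hence q_2/q_1 = (p_1/p_2)^(1/(2/3)), i.e. raised to the 1.5 power.
With the ratio pinned down, the budget gives q_1* = I/(p_1 + p_2·(q_2/q_1)) and q_2* = (q_2/q_1)·q_1*.
Numerically q_2/q_1 = 0.531623, so q_1* = 367/(5.25 + 8·0.531623) = 38.6194 and q_2* = 0.531623·38.6194 = 20.531.
Expenditure on q_2: 8·20.531 = 164.2479; share = 0.4475.

share on q_2 = 0.4475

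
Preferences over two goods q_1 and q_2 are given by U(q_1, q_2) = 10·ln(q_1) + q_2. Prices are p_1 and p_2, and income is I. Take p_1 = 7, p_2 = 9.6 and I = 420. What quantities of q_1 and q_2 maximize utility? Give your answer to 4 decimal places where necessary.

q_1* = 13.7143, q_2* = 33.75

Set MRS = p_1/p_2: (10/q_1)/1 = p_1/p_2.
So q_1*(p_1,p_2) = 10·p_2/p_1, independent of income; and q_2* = (I − 10·p_2)/p_2.
At the given prices: q_1* = 10·9.6/7 = 13.7143, and q_2* = 33.75.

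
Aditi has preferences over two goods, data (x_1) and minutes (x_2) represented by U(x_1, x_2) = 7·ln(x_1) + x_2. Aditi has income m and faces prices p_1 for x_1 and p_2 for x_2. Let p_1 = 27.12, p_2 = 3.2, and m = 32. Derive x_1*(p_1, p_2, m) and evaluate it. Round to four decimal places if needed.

Set MRS = p_1/p_2: (7/x_1)/1 = p_1/p_2.
So x_1*(p_1,p_2) = 7·p_2/p_1, independent of income; and x_2* = (m − 7·p_2)/p_2.
At the given prices: x_1* = 7·3.2/27.12 = 0.826.

x_1* = 0.826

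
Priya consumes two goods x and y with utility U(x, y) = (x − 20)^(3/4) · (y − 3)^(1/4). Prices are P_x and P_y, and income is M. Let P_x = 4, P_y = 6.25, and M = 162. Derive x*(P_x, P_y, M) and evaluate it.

This is Cobb-Douglas in (x−20, y−3): tangency gives 0.75·P_y·(y−3) = 0.25·P_x·(x−20).
After buying the subsistence bundle (20, 3), a share 0.75 of the remaining income goes to x: x* = 20 + 0.75·(M − 20P_x − 3P_y)/P_x.
Discretionary income = 162 − 20·4 − 3·6.25 = 63.25; x* = 20 + 0.75·63.25/4 = 31.8594.

x* = 31.8594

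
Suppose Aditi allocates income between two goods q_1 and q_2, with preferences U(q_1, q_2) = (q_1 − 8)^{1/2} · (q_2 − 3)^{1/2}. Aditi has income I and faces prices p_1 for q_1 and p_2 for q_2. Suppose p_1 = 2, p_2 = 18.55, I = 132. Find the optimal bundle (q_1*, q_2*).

This is Cobb-Douglas in (q_1−8, q_2−3): tangency gives 0.5·p_2·(q_2−3) = 0.5·p_1·(q_1−8).
After buying the subsistence bundle (8, 3), a share 0.5 of the remaining income goes to q_1: q_1* = 8 + 0.5·(I − 8p_1 − 3p_2)/p_1.
Discretionary income = 132 − 8·2 − 3·18.55 = 60.35; q_1* = 8 + 0.5·60.35/2 = 23.0875; q_2* = 3 + 0.5·60.35/18.55 = 4.6267.

q_1* = 23.0875, q_2* = 4.6267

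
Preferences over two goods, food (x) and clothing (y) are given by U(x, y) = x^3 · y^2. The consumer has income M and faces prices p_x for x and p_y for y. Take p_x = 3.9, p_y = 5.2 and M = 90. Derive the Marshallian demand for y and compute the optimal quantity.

y* = 6.9231

The MRS is (3/2)·y/x. Set MRS = p_x/p_y.
So 3·p_y·y = 2·p_x·x; combined with the budget, a share 0.6 of income goes to x.
Demand: x*(p_x,p_y,M) = 0.6·M/p_x and y* = 0.4·M/p_y.
At p_x=3.9, p_y=5.2, M=90: y* = 0.4·90/5.2 = 6.9231.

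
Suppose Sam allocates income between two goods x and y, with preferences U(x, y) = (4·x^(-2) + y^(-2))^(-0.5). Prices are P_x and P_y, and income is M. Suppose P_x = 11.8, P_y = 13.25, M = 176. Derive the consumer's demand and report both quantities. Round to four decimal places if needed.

From the CES first-order condition, 4·(y/x)^(3) = P_x/P_y.
Solve for the ratio: y/x = [(1/4)·P_x/P_y]^(1/3).
With the ratio pinned down, the budget gives x* = M/(P_x + P_y·(y/x)) and y* = (y/x)·x*.
Numerically y/x = 0.606088, so x* = 176/(11.8 + 13.25·0.606088) = 8.8751 and y* = 0.606088·8.8751 = 5.3791.

x* = 8.8751, y* = 5.3791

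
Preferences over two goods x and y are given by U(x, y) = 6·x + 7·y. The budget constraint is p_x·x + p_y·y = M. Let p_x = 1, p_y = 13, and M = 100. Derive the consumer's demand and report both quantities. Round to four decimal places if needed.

Linear utility — the consumer picks whichever good has higher MU/price: 6/1 = 6 vs 7/13 = 0.5385.
x gives more utility per dollar, so spend all income on x: x* = M/p_x, y* = 0.
Numerically: x* = 100, y* = 0.

x* = 100, y* = 0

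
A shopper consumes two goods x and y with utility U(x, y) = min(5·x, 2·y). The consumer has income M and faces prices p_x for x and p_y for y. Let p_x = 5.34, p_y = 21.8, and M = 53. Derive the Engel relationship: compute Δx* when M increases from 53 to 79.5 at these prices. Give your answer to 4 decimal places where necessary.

Δx* = 0.4428

With perfect complements, no substitution: consume in ratio x:y = 2:5.
Budget: p_x·x + p_y·(5/2)·x = M, so (2·p_x + 5·p_y)·x = 2·M.
Demand: x*(p_x,p_y,M) = 2·M/(2·p_x + 5·p_y), y* = 5·M/(2·p_x + 5·p_y).
Here 2·5.34 + 5·21.8 = 119.68, giving x* = 0.8857.
At M' = 79.5: x* = 1.3285. Change: 1.3285 − 0.8857 = 0.4428.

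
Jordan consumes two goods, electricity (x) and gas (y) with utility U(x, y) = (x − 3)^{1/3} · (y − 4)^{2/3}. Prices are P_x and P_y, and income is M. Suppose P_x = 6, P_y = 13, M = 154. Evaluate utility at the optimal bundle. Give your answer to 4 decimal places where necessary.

This is Cobb-Douglas in (x−3, y−4): tangency gives 1/3·P_y·(y−4) = 2/3·P_x·(x−3).
After buying the subsistence bundle (3, 4), a share 1/3 of the remaining income goes to x: x* = 3 + 1/3·(M − 3P_x − 4P_y)/P_x.
Discretionary income = 154 − 3·6 − 4·13 = 84; x* = 3 + 1/3·84/6 = 7.6667; y* = 4 + 2/3·84/13 = 8.3077.
Utility at the optimum: U(7.6667, 8.3077) = 4.4242.

V = 4.4242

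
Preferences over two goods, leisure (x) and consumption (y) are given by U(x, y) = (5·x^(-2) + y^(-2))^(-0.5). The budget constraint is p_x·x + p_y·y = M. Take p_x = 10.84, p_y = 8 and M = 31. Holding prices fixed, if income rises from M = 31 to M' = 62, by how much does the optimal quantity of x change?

Δx* = 1.9354

MRS = MU_x/MU_y = 5·(y/x)^(3). Set equal to p_x/p_y.
Solve for the ratio: y/x = [(1/5)·p_x/p_y]^(1/3).
With the ratio pinned down, the budget gives x* = M/(p_x + p_y·(y/x)) and y* = (y/x)·x*.
Numerically y/x = 0.647127, so x* = 31/(10.84 + 8·0.647127) = 1.9354.
At M' = 62: x* = 3.8709. Change: 3.8709 − 1.9354 = 1.9354.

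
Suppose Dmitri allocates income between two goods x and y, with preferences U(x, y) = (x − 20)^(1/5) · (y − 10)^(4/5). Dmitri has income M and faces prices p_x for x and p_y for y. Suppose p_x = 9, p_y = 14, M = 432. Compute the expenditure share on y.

share on y = 0.5315

This is Cobb-Douglas in (x−20, y−10): tangency gives 0.2·p_y·(y−10) = 0.8·p_x·(x−20).
After buying the subsistence bundle (20, 10), a share 0.2 of the remaining income goes to x: x* = 20 + 0.2·(M − 20p_x − 10p_y)/p_x.
Discretionary income = 432 − 20·9 − 10·14 = 112; x* = 20 + 0.2·112/9 = 22.4889; y* = 10 + 0.8·112/14 = 16.4.
Expenditure on y: 14·16.4 = 229.6; share = 0.5315.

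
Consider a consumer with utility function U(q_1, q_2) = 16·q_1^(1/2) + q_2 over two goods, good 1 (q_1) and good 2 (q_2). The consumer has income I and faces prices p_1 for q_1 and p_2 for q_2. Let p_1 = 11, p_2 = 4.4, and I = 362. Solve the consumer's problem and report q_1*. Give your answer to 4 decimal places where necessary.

q_1* = 10.24

Set MRS = p_1/p_2: 8·q_1^(−1/2) = p_1/p_2.
Solve: √q_1 = 8·p_2/p_1, so q_1*(p_1,p_2) = (8·p_2/p_1)², and q_2* = (I − p_1·q_1*)/p_2.
Plugging in: q_1* = (8·4.4/11)² = 10.24.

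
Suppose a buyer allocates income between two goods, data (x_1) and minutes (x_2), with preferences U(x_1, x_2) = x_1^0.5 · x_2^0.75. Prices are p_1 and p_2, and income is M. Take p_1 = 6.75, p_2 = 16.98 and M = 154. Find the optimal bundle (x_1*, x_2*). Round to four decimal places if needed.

x_1* = 9.1259, x_2* = 5.4417

Demand: x_1*(p_1,p_2,M) = 0.4·M/p_1 and x_2* = 0.6·M/p_2.
At p_1=6.75, p_2=16.98, M=154: x_1* = 0.4·154/6.75 = 9.1259, x_2* = 5.4417.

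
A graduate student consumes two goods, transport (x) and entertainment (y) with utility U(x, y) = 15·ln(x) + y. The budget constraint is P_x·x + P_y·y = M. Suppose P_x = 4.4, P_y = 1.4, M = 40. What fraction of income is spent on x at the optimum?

Set MRS = P_x/P_y: (15/x)/1 = P_x/P_y.
So x*(P_x,P_y) = 15·P_y/P_x, independent of income; and y* = (M − 15·P_y)/P_y.
At the given prices: x* = 15·1.4/4.4 = 4.7727, and y* = 13.5714.
Expenditure on x: 4.4·4.7727 = 21; share = 0.525.

share on x = 0.525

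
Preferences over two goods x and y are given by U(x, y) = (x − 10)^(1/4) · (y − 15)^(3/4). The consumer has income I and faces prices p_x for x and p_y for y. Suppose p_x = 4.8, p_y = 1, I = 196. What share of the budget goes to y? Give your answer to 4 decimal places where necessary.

Substituting into the budget: x* = 10 + 0.25·(I − 10·p_x − 15·p_y)/p_x, and y* = 15 + 0.75·(…)/p_y.
Discretionary income = 196 − 10·4.8 − 15·1 = 133; x* = 10 + 0.25·133/4.8 = 16.9271; y* = 15 + 0.75·133/1 = 114.75.
Expenditure on y: 1·114.75 = 114.75; share = 0.5855.

share on y = 0.5855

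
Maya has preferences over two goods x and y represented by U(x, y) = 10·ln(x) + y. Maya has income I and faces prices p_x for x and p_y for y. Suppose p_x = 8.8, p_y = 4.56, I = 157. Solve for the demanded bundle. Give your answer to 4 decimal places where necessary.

MU_x = 10/x, MU_y = 1. Tangency: 10/x = p_x/p_y.
So x*(p_x,p_y) = 10·p_y/p_x, independent of income; and y* = (I − 10·p_y)/p_y.
At the given prices: x* = 10·4.56/8.8 = 5.1818, and y* = 24.4298.

x* = 5.1818, y* = 24.4298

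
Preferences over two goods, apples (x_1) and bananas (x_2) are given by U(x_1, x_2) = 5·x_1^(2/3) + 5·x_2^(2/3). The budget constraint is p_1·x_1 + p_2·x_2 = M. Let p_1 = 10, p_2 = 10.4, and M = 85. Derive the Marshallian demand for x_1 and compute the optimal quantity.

x_1* = 4.4166

MU_x_1 ∝ 5·x_1^(-1/3), MU_x_2 ∝ 5·x_2^(-1/3), so MRS = (x_2/x_1)^(1/3) = p_1/p_2.
Solve for the ratio: x_2/x_1 = [p_1/p_2]^(3).
Substitute x_2 = (x_2/x_1)·x_1 into the budget: x_1* = M/(p_1 + p_2·(x_2/x_1)).
Numerically x_2/x_1 = 0.888996, so x_1* = 85/(10 + 10.4·0.888996) = 4.4166.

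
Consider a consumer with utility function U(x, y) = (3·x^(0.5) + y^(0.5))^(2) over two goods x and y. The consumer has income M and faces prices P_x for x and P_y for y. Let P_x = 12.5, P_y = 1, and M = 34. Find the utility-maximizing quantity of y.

From the CES first-order condition, 3·(y/x)^(0.5) = P_x/P_y.
Solve for the ratio: y/x = [(1/3)·P_x/P_y]^(2).
Substitute y = (y/x)·x into the budget: x* = M/(P_x + P_y·(y/x)).
Numerically y/x = 17.361111, so x* = 34/(12.5 + 1·17.361111) = 1.1386 and y* = 17.361111·1.1386 = 19.7674.

y* = 19.7674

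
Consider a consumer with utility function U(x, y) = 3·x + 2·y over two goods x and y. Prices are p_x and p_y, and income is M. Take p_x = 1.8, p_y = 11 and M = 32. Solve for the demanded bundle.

Linear utility — the consumer picks whichever good has higher MU/price: 3/1.8 = 1.6667 vs 2/11 = 0.1818.
x gives more utility per dollar, so spend all income on x: x* = M/p_x, y* = 0.
Numerically: x* = 17.7778, y* = 0.

x* = 17.7778, y* = 0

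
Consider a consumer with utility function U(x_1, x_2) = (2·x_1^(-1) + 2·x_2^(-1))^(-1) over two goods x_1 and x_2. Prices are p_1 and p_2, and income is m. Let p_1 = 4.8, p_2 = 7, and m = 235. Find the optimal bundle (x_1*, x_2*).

With the ratio pinned down, the budget gives x_1* = m/(p_1 + p_2·(x_2/x_1)) and x_2* = (x_2/x_1)·x_1*.
Numerically x_2/x_1 = 0.828079, so x_1* = 235/(4.8 + 7·0.828079) = 22.177 and x_2* = 0.828079·22.177 = 18.3643.

x_1* = 22.177, x_2* = 18.3643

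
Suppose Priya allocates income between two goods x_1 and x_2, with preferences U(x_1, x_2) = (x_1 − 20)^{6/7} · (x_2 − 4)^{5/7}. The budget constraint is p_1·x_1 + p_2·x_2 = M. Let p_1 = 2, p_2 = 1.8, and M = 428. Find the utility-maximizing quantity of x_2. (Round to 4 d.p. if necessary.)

x_2* = 100.1616

Substituting into the budget: x_1* = 20 + 6/11·(M − 20·p_1 − 4·p_2)/p_1, and x_2* = 4 + 5/11·(…)/p_2.
Discretionary income = 428 − 20·2 − 4·1.8 = 380.8; x_2* = 4 + 5/11·380.8/1.8 = 100.1616.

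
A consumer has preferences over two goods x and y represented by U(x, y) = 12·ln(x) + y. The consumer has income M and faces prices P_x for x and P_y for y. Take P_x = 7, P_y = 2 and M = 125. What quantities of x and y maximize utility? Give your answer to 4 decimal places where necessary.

x* = 3.4286, y* = 50.5

MU_x = 12/x, MU_y = 1. Tangency: 12/x = P_x/P_y.
So x*(P_x,P_y) = 12·P_y/P_x, independent of income; and y* = (M − 12·P_y)/P_y.
At the given prices: x* = 12·2/7 = 3.4286, and y* = 50.5.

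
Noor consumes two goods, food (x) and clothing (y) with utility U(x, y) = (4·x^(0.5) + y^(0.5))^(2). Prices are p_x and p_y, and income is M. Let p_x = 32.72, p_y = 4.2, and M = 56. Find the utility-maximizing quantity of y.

y* = 4.3662

From the CES first-order condition, 4·(y/x)^(0.5) = p_x/p_y.
Hence y/x = ((1/4)·p_x/p_y)^(1/(0.5)), i.e. raised to the 2 power.
Substitute y = (y/x)·x into the budget: x* = M/(p_x + p_y·(y/x)).
Numerically y/x = 3.79322, so x* = 56/(32.72 + 4.2·3.79322) = 1.151 and y* = 3.79322·1.151 = 4.3662.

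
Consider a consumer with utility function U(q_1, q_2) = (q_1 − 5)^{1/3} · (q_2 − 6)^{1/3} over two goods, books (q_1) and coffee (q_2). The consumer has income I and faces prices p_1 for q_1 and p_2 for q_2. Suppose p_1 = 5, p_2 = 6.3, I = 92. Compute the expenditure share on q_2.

share on q_2 = 0.5696

This is Cobb-Douglas in (q_1−5, q_2−6): tangency gives 1/3·p_2·(q_2−6) = 1/3·p_1·(q_1−5).
Substituting into the budget: q_1* = 5 + 0.5·(I − 5·p_1 − 6·p_2)/p_1, and q_2* = 6 + 0.5·(…)/p_2.
Discretionary income = 92 − 5·5 − 6·6.3 = 29.2; q_1* = 5 + 0.5·29.2/5 = 7.92; q_2* = 6 + 0.5·29.2/6.3 = 8.3175.
Expenditure on q_2: 6.3·8.3175 = 52.4; share = 0.5696.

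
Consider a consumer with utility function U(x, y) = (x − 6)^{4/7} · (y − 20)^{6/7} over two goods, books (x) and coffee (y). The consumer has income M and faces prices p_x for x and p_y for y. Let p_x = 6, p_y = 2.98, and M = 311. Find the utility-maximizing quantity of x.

Substituting into the budget: x* = 6 + 0.4·(M − 6·p_x − 20·p_y)/p_x, and y* = 20 + 0.6·(…)/p_y.
Discretionary income = 311 − 6·6 − 20·2.98 = 215.4; x* = 6 + 0.4·215.4/6 = 20.36.

x* = 20.36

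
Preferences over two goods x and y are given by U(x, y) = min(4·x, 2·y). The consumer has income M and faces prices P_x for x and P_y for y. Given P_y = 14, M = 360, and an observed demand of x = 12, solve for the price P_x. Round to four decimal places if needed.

P_x = 2

Leontief preferences: the optimum is at the kink where x/2 = y/4, i.e. y = 2·x.
Budget: P_x·x + P_y·2·x = M, so (2·P_x + 4·P_y)·x = 2·M.
Demand: x*(P_x,P_y,M) = 2·M/(2·P_x + 4·P_y), y* = 4·M/(2·P_x + 4·P_y).
Set x* = 12 in the demand function and solve for P_x: P_x = 2.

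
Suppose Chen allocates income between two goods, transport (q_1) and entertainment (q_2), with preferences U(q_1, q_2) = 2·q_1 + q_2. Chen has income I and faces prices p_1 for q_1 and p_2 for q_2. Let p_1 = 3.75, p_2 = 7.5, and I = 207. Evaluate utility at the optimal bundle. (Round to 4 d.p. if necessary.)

Perfect substitutes: compare marginal utility per dollar. 2/p_1 vs 1/p_2 → 0.5333 vs 0.1333.
q_1 gives more utility per dollar, so spend all income on q_1: q_1* = I/p_1, q_2* = 0.
Numerically: q_1* = 55.2, q_2* = 0.
Utility at the optimum: U(55.2, 0) = 110.4.

V = 110.4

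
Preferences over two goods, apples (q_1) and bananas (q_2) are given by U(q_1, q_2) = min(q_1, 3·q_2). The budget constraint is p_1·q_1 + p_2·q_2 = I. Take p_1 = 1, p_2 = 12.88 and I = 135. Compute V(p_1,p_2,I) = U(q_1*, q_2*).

Leontief preferences: the optimum is at the kink where q_1/3 = q_2/1, i.e. q_2 = (1/3)·q_1.
Budget: p_1·q_1 + p_2·(1/3)·q_1 = I, so (3·p_1 + p_2)·q_1 = 3·I.
Demand: q_1*(p_1,p_2,I) = 3·I/(3·p_1 + p_2), q_2* = I/(3·p_1 + p_2).
Here 3·1 + 12.88 = 15.88, giving q_1* = 25.5038 and q_2* = 8.5013.
Utility at the optimum: U(25.5038, 8.5013) = 25.5038.

V = 25.5038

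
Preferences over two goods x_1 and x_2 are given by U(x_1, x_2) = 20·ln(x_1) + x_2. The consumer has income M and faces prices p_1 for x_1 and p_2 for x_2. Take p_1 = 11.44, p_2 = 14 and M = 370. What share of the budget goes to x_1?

share on x_1 = 0.7568

Set MRS = p_1/p_2: (20/x_1)/1 = p_1/p_2.
So x_1*(p_1,p_2) = 20·p_2/p_1, independent of income; and x_2* = (M − 20·p_2)/p_2.
At the given prices: x_1* = 20·14/11.44 = 24.4755, and x_2* = 6.4286.
Expenditure on x_1: 11.44·24.4755 = 280; share = 0.7568.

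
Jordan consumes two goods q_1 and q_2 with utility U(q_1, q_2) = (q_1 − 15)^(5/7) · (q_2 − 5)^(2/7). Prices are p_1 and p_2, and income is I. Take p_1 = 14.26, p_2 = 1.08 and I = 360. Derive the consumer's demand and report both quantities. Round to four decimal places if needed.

q_1* = 22.0477, q_2* = 42.2222

MRS = (5/2)·(q_2−5)/(q_1−15). Tangency with p_1/p_2 gives q_2−5 = (2/5)·(p_1/p_2)·(q_1−15).
Substituting into the budget: q_1* = 15 + 5/7·(I − 15·p_1 − 5·p_2)/p_1, and q_2* = 5 + 2/7·(…)/p_2.
Discretionary income = 360 − 15·14.26 − 5·1.08 = 140.7; q_1* = 15 + 5/7·140.7/14.26 = 22.0477; q_2* = 5 + 2/7·140.7/1.08 = 42.2222.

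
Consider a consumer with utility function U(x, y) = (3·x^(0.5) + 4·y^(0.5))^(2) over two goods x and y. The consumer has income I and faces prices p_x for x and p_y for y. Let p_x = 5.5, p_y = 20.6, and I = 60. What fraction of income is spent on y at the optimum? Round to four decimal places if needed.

With the ratio pinned down, the budget gives x* = I/(p_x + p_y·(y/x)) and y* = (y/x)·x*.
Numerically y/x = 0.126727, so x* = 60/(5.5 + 20.6·0.126727) = 7.3978 and y* = 0.126727·7.3978 = 0.9375.
Expenditure on y: 20.6·0.9375 = 19.3124; share = 0.3219.

share on y = 0.3219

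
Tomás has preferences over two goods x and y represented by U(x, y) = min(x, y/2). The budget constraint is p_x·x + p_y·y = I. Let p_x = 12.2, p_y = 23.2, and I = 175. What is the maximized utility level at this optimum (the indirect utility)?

V = 2.9863

Leontief preferences: the optimum is at the kink where x/1 = y/2, i.e. y = 2·x.
Budget: p_x·x + p_y·2·x = I, so (p_x + 2·p_y)·x = I.
Demand: x*(p_x,p_y,I) = I/(p_x + 2·p_y), y* = 2·I/(p_x + 2·p_y).
Here 12.2 + 2·23.2 = 58.6, giving x* = 2.9863 and y* = 5.9727.
Utility at the optimum: U(2.9863, 5.9727) = 2.9863.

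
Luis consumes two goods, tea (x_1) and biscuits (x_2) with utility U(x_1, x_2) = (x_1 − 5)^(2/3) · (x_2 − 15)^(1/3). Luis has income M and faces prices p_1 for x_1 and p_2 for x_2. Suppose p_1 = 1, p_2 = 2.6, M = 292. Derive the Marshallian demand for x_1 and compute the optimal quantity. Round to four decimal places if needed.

MRS = 2·(x_2−15)/(x_1−5). Tangency with p_1/p_2 gives x_2−15 = (1/2)·(p_1/p_2)·(x_1−5).
After buying the subsistence bundle (5, 15), a share 2/3 of the remaining income goes to x_1: x_1* = 5 + 2/3·(M − 5p_1 − 15p_2)/p_1.
Discretionary income = 292 − 5·1 − 15·2.6 = 248; x_1* = 5 + 2/3·248/1 = 170.3333.

x_1* = 170.3333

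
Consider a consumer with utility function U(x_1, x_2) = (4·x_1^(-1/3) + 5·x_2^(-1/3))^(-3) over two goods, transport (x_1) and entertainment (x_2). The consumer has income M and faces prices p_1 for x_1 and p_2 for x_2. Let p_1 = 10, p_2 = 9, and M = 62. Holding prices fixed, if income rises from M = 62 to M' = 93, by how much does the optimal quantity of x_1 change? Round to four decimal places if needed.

MU_x_1 ∝ 4·x_1^(-4/3), MU_x_2 ∝ 5·x_2^(-4/3), so MRS = (4/5)·(x_2/x_1)^(4/3) = p_1/p_2.
Hence x_2/x_1 = ((5/4)·p_1/p_2)^(1/(4/3)), i.e. raised to the 0.75 power.
Substitute x_2 = (x_2/x_1)·x_1 into the budget: x_1* = M/(p_1 + p_2·(x_2/x_1)).
Numerically x_2/x_1 = 1.279383, so x_1* = 62/(10 + 9·1.279383) = 2.8818.
At M' = 93: x_1* = 4.3227. Change: 4.3227 − 2.8818 = 1.4409.

Δx_1* = 1.4409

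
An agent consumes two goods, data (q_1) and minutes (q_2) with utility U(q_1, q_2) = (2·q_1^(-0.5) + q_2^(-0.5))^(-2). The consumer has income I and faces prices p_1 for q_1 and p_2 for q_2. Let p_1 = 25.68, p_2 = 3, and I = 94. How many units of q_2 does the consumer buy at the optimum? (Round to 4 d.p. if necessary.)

q_2* = 7.3774

From the CES first-order condition, 2·(q_2/q_1)^(1.5) = p_1/p_2.
Solve for the ratio: q_2/q_1 = [(1/2)·p_1/p_2]^(2/3).
Substitute q_2 = (q_2/q_1)·q_1 into the budget: q_1* = I/(p_1 + p_2·(q_2/q_1)).
Numerically q_2/q_1 = 2.636104, so q_1* = 94/(25.68 + 3·2.636104) = 2.7986 and q_2* = 2.636104·2.7986 = 7.3774.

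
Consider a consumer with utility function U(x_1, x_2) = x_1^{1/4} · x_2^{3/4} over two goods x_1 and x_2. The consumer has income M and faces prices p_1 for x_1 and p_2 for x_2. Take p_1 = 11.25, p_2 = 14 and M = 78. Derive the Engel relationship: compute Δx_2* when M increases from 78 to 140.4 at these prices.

MU_x_1/MU_x_2 = (0.25·x_2)/(0.75·x_1); tangency sets this equal to p_1/p_2.
So 0.25·p_2·x_2 = 0.75·p_1·x_1; combined with the budget, a share 0.25 of income goes to x_1.
Demand: x_1*(p_1,p_2,M) = 0.25·M/p_1 and x_2* = 0.75·M/p_2.
At p_1=11.25, p_2=14, M=78: x_2* = 0.75·78/14 = 4.1786.
At M' = 140.4: x_2* = 7.5214. Change: 7.5214 − 4.1786 = 3.3429.

Δx_2* = 3.3429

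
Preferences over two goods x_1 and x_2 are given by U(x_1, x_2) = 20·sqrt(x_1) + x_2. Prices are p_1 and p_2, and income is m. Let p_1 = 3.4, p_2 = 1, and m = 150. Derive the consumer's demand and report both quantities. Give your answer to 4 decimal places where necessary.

MU_x_1 = 10/√x_1, MU_x_2 = 1. Tangency: 10/√x_1 = p_1/p_2.
Thus x_1* = (10·p_2/p_1)² — independent of m — with the rest of income spent on x_2.
Plugging in: x_1* = (10·1/3.4)² = 8.6505, x_2* = 120.5882.

x_1* = 8.6505, x_2* = 120.5882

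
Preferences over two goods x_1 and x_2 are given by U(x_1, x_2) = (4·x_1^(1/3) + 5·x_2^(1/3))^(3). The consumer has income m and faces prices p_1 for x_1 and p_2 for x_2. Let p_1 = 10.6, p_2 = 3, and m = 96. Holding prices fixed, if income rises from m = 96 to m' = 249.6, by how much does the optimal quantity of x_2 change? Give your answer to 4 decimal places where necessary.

Substitute x_2 = (x_2/x_1)·x_1 into the budget: x_1* = m/(p_1 + p_2·(x_2/x_1)).
Numerically x_2/x_1 = 9.282008, so x_1* = 96/(10.6 + 3·9.282008) = 2.497 and x_2* = 9.282008·2.497 = 23.1772.
At m' = 249.6: x_2* = 60.2608. Change: 60.2608 − 23.1772 = 37.0836.

Δx_2* = 37.0836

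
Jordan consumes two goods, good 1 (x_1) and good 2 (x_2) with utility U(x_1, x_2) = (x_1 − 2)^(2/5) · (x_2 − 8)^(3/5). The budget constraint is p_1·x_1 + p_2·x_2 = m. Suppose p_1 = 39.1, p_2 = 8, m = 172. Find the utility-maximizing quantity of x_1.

x_1* = 2.3049

Substituting into the budget: x_1* = 2 + 0.4·(m − 2·p_1 − 8·p_2)/p_1, and x_2* = 8 + 0.6·(…)/p_2.
Discretionary income = 172 − 2·39.1 − 8·8 = 29.8; x_1* = 2 + 0.4·29.8/39.1 = 2.3049.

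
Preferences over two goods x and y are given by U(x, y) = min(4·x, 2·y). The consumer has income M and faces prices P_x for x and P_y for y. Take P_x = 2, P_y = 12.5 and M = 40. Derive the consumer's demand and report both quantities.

With perfect complements, no substitution: consume in ratio x:y = 2:4.
Budget: P_x·x + P_y·2·x = M, so (2·P_x + 4·P_y)·x = 2·M.
Demand: x*(P_x,P_y,M) = 2·M/(2·P_x + 4·P_y), y* = 4·M/(2·P_x + 4·P_y).
Here 2·2 + 4·12.5 = 54, giving x* = 1.4815 and y* = 2.963.

x* = 1.4815, y* = 2.963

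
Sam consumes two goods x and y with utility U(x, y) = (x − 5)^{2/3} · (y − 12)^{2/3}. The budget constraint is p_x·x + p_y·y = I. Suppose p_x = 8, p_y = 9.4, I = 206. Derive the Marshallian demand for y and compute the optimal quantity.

Let x' = x−5, y' = y−12. MRS = y'/x' = p_x/p_y.
After buying the subsistence bundle (5, 12), a share 0.5 of the remaining income goes to x: x* = 5 + 0.5·(I − 5p_x − 12p_y)/p_x.
Discretionary income = 206 − 5·8 − 12·9.4 = 53.2; y* = 12 + 0.5·53.2/9.4 = 14.8298.

y* = 14.8298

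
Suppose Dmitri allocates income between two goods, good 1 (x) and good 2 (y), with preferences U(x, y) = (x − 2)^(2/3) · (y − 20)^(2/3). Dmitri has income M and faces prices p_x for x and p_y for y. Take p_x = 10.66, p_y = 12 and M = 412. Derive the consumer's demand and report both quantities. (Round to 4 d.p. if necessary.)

x* = 9.0675, y* = 26.2783

MRS = (y−20)/(x−2). Tangency with p_x/p_y gives y−20 = (p_x/p_y)·(x−2).
After buying the subsistence bundle (2, 20), a share 0.5 of the remaining income goes to x: x* = 2 + 0.5·(M − 2p_x − 20p_y)/p_x.
Discretionary income = 412 − 2·10.66 − 20·12 = 150.68; x* = 2 + 0.5·150.68/10.66 = 9.0675; y* = 20 + 0.5·150.68/12 = 26.2783.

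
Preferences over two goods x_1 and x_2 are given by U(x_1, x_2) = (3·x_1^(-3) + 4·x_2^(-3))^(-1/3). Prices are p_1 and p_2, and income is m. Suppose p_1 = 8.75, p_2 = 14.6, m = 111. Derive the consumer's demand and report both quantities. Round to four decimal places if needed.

MU_x_1 ∝ 3·x_1^(-4), MU_x_2 ∝ 4·x_2^(-4), so MRS = (3/4)·(x_2/x_1)^(4) = p_1/p_2.
Solve for the ratio: x_2/x_1 = [(4/3)·p_1/p_2]^(0.25).
With the ratio pinned down, the budget gives x_1* = m/(p_1 + p_2·(x_2/x_1)) and x_2* = (x_2/x_1)·x_1*.
Numerically x_2/x_1 = 0.945472, so x_1* = 111/(8.75 + 14.6·0.945472) = 4.9215 and x_2* = 0.945472·4.9215 = 4.6532.

x_1* = 4.9215, x_2* = 4.6532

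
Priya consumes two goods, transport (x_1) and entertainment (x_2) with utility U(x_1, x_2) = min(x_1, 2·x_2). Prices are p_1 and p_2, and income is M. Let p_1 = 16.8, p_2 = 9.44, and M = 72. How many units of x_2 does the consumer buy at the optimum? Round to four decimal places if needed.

x_2* = 1.6729

With perfect complements, no substitution: consume in ratio x_1:x_2 = 2:1.
Budget: p_1·x_1 + p_2·(1/2)·x_1 = M, so (2·p_1 + p_2)·x_1 = 2·M.
Demand: x_1*(p_1,p_2,M) = 2·M/(2·p_1 + p_2), x_2* = M/(2·p_1 + p_2).
Here 2·16.8 + 9.44 = 43.04, giving x_2* = 1.6729.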